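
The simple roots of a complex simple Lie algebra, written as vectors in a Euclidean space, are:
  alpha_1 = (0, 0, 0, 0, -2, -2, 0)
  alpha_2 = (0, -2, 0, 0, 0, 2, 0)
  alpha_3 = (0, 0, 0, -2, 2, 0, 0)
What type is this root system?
Compute the Cartan integers a_ij = 2(alpha_i, alpha_j)/(alpha_j, alpha_j); the resulting 3x3 Cartan matrix is
[[2, -1, -1], [-1, 2, 0], [-1, 0, 2]].
All simple roots have the same length, so the diagram is simply laced. The associated Dynkin diagram is a chain of 3 nodes with single edges (A_3), so the type is A_3 (the algebra sl(4)).

A3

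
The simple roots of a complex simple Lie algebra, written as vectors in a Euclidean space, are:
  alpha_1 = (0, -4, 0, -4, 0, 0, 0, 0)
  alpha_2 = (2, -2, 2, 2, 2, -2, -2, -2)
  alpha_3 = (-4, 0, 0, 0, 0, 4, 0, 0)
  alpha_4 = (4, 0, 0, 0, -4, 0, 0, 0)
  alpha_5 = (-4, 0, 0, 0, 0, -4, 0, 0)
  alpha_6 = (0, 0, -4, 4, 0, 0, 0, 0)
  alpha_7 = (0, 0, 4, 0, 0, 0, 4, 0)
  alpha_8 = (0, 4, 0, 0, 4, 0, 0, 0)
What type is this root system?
E_8

Compute the Cartan integers a_ij = 2(alpha_i, alpha_j)/(alpha_j, alpha_j); the resulting 8x8 Cartan matrix is
[[2, 0, 0, 0, 0, -1, 0, -1], [0, 2, -1, 0, 0, 0, 0, 0], [0, -1, 2, -1, 0, 0, 0, 0], [0, 0, -1, 2, -1, 0, 0, -1], [0, 0, 0, -1, 2, 0, 0, 0], [-1, 0, 0, 0, 0, 2, -1, 0], [0, 0, 0, 0, 0, -1, 2, 0], [-1, 0, 0, -1, 0, 0, 0, 2]].
All simple roots have the same length, so the diagram is simply laced. The associated Dynkin diagram is a chain of 7 nodes with one extra node attached to the third node from one end (E_8), so the type is E_8.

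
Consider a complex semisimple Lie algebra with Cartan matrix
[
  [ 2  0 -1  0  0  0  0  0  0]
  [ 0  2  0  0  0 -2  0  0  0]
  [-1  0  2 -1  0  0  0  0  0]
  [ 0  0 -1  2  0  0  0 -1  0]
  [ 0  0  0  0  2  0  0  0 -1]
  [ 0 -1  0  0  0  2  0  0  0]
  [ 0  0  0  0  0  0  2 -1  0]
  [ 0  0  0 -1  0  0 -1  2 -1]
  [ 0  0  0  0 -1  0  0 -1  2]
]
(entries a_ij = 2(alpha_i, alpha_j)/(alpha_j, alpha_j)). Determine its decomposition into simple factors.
The diagram associated to this matrix has two connected components: the simple roots {alpha_2, alpha_6} form a chain of 2 nodes with a double edge at one end; the terminal node there is the unique short simple root (B_2), and {alpha_1, alpha_3, alpha_4, alpha_5, alpha_7, alpha_8, alpha_9} form a chain of 6 nodes with one extra node attached to the third node from one end (E_7). A semisimple Lie algebra decomposes uniquely as the direct sum of simple ideals, one per connected component of its Dynkin diagram, so g ≅ B_2 ⊕ E_7 (dimension 10 + 133 = 143).

B_2 ⊕ E_7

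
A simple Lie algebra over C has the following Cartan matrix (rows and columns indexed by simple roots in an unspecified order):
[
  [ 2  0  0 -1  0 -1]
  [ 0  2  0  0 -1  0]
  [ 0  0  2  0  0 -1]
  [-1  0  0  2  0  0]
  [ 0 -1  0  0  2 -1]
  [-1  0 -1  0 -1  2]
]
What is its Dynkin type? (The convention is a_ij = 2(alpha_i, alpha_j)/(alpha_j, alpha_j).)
E_6

The matrix has rank 6 with 2's on the diagonal. Reading the off-diagonal entries as Dynkin edges (a single edge where a_ij = a_ji = -1; a double or triple edge where a_ij * a_ji = 2 or 3), the diagram is a chain of 5 nodes with one extra node attached to the third node from one end (E_6). One simple-root ordering that puts it in standard form is (alpha_2, alpha_3, alpha_5, alpha_6, alpha_1, alpha_4). So the algebra is type E_6.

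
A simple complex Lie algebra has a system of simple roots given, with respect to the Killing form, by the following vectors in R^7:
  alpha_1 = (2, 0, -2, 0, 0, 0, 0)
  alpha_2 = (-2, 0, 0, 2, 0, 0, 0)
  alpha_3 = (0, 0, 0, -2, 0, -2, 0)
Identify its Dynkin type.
Compute the Cartan integers a_ij = 2(alpha_i, alpha_j)/(alpha_j, alpha_j); the resulting 3x3 Cartan matrix is
[[2, -1, 0], [-1, 2, -1], [0, -1, 2]].
All simple roots have the same length, so the diagram is simply laced. The associated Dynkin diagram is a chain of 3 nodes with single edges (A_3), so the type is A_3 (the algebra sl(4)).

A3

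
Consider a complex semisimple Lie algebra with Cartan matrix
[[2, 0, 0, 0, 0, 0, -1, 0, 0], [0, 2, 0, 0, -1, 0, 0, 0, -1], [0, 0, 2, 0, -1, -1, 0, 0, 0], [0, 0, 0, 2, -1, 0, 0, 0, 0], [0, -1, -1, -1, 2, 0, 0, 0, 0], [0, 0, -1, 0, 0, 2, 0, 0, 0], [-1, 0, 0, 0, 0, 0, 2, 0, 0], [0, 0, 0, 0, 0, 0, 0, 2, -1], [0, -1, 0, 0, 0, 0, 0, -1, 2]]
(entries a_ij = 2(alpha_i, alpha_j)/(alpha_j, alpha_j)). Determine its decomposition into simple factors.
The diagram associated to this matrix has two connected components: the simple roots {alpha_1, alpha_7} form a chain of 2 nodes with single edges (A_2), and {alpha_2, alpha_3, alpha_4, alpha_5, alpha_6, alpha_8, alpha_9} form a chain of 6 nodes with one extra node attached to the third node from one end (E_7). A semisimple Lie algebra decomposes uniquely as the direct sum of simple ideals, one per connected component of its Dynkin diagram, so g ≅ A_2 ⊕ E_7 (dimension 8 + 133 = 141).

A2 ⊕ E7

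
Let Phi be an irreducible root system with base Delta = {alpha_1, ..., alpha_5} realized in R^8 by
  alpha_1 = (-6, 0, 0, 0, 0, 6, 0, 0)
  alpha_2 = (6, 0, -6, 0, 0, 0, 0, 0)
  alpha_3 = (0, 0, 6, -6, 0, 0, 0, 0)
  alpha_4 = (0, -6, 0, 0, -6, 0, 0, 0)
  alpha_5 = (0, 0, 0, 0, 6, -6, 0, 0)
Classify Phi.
Compute the Cartan integers a_ij = 2(alpha_i, alpha_j)/(alpha_j, alpha_j); the resulting 5x5 Cartan matrix is
[[2, -1, 0, 0, -1], [-1, 2, -1, 0, 0], [0, -1, 2, 0, 0], [0, 0, 0, 2, -1], [-1, 0, 0, -1, 2]].
All simple roots have the same length, so the diagram is simply laced. The associated Dynkin diagram is a chain of 5 nodes with single edges (A_5), so the type is A_5 (the algebra sl(6)).

A5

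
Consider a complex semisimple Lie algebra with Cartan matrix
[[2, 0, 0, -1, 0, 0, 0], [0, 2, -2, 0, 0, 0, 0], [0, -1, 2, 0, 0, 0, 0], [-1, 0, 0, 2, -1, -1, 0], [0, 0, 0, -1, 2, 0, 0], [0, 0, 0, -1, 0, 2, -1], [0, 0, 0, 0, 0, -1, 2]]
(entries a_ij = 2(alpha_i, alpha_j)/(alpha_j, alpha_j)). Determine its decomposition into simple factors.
The diagram associated to this matrix has two connected components: the simple roots {alpha_2, alpha_3} form a chain of 2 nodes with a double edge at one end; the terminal node there is the unique short simple root (B_2), and {alpha_1, alpha_4, alpha_5, alpha_6, alpha_7} form a chain of 3 nodes with a fork of two nodes at one end (D_5). A semisimple Lie algebra decomposes uniquely as the direct sum of simple ideals, one per connected component of its Dynkin diagram, so g ≅ B_2 ⊕ D_5 (dimension 10 + 45 = 55).

B2 + D5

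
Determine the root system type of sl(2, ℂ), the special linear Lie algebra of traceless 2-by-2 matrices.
type A_1

This is sl(2), which has dimension 2^2 - 1 = 3 and rank 2 - 1 = 1 (a Cartan subalgebra is the diagonal traceless matrices). In the classification of classical Lie algebras, the special linear algebra sl(n+1) has type A_n; here n = 1, so the Dynkin diagram is a chain of 1 nodes with single edges (A_1). Hence the type is A_1.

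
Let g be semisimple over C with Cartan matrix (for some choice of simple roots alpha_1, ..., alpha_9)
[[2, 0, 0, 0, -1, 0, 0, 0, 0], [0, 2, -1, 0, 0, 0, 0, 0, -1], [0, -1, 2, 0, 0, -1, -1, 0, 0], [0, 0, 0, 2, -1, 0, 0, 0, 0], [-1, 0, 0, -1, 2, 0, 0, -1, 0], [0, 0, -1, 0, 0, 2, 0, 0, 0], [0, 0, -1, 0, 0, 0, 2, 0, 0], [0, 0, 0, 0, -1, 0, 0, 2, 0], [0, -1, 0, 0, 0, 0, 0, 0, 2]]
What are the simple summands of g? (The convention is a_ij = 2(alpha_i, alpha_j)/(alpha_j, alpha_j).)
D_4 + D_5

The diagram associated to this matrix has two connected components: the simple roots {alpha_1, alpha_4, alpha_5, alpha_8} form a chain of 2 nodes with a fork of two nodes at one end (D_4), and {alpha_2, alpha_3, alpha_6, alpha_7, alpha_9} form a chain of 3 nodes with a fork of two nodes at one end (D_5). A semisimple Lie algebra decomposes uniquely as the direct sum of simple ideals, one per connected component of its Dynkin diagram, so g ≅ D_4 ⊕ D_5 (dimension 28 + 45 = 73).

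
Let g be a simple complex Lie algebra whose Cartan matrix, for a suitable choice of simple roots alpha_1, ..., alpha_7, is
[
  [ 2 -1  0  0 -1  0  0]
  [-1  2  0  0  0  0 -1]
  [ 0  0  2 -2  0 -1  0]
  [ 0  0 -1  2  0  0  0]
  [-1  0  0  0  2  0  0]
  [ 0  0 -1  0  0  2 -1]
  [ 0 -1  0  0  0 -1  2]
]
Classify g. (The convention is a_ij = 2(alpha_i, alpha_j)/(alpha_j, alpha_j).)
The matrix has rank 7 with 2's on the diagonal. Reading the off-diagonal entries as Dynkin edges (a single edge where a_ij = a_ji = -1; a double or triple edge where a_ij * a_ji = 2 or 3), the diagram is a chain of 7 nodes with a double edge at one end; the terminal node there is the unique short simple root (B_7). One simple-root ordering that puts it in standard form is (alpha_5, alpha_1, alpha_2, alpha_7, alpha_6, alpha_3, alpha_4). So the algebra is type B_7, i.e. so(15).

type B_7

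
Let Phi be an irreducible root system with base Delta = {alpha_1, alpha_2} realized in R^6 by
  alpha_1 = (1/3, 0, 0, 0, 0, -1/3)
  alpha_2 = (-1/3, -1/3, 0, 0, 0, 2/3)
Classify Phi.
Compute the Cartan integers a_ij = 2(alpha_i, alpha_j)/(alpha_j, alpha_j); the resulting 2x2 Cartan matrix is
[[2, -1], [-3, 2]].
The roots have two lengths (squared-length ratio 3:1); the short ones are alpha_{1}. The associated Dynkin diagram is two nodes joined by a triple edge (G_2), so the type is G_2.

G_2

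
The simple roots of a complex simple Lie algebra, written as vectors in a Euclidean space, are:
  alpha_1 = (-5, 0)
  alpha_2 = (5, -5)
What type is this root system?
Compute the Cartan integers a_ij = 2(alpha_i, alpha_j)/(alpha_j, alpha_j); the resulting 2x2 Cartan matrix is
[[2, -1], [-2, 2]].
The roots have two lengths (squared-length ratio 2:1); the short ones are alpha_{1}. The associated Dynkin diagram is a chain of 2 nodes with a double edge at one end; the terminal node there is the unique short simple root (B_2), so the type is B_2 (the algebra so(5)).

B_2 (so(5))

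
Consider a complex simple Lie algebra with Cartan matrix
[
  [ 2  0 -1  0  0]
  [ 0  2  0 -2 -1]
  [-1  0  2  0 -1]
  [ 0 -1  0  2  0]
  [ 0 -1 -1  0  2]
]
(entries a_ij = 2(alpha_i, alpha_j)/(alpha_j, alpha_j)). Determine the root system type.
The matrix has rank 5 with 2's on the diagonal. Reading the off-diagonal entries as Dynkin edges (a single edge where a_ij = a_ji = -1; a double or triple edge where a_ij * a_ji = 2 or 3), the diagram is a chain of 5 nodes with a double edge at one end; the terminal node there is the unique short simple root (B_5). One simple-root ordering that puts it in standard form is (alpha_1, alpha_3, alpha_5, alpha_2, alpha_4). So the algebra is type B_5, i.e. so(11).

B_5 (so(11))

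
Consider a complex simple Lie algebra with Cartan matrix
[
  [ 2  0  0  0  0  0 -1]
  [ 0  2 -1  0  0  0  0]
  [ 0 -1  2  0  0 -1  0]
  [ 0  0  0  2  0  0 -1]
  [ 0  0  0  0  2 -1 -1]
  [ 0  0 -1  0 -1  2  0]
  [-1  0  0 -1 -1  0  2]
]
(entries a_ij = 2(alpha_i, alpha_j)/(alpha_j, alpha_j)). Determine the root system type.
The matrix has rank 7 with 2's on the diagonal. Reading the off-diagonal entries as Dynkin edges (a single edge where a_ij = a_ji = -1; a double or triple edge where a_ij * a_ji = 2 or 3), the diagram is a chain of 5 nodes with a fork of two nodes at one end (D_7). One simple-root ordering that puts it in standard form is (alpha_2, alpha_3, alpha_6, alpha_5, alpha_7, alpha_4, alpha_1). So the algebra is type D_7, i.e. so(14).

D_7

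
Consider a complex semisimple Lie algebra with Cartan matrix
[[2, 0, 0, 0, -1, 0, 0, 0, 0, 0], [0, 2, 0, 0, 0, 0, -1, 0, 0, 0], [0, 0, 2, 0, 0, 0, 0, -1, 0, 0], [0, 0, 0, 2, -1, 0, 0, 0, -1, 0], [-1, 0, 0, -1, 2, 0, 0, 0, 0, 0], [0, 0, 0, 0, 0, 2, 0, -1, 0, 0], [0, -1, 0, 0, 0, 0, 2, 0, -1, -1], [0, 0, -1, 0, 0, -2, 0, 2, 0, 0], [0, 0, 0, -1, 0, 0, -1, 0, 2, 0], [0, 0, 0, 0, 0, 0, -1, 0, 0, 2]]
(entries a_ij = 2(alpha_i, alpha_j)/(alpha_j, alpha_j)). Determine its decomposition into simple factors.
type B_3 ⊕ type D_7

The diagram associated to this matrix has two connected components: the simple roots {alpha_3, alpha_6, alpha_8} form a chain of 3 nodes with a double edge at one end; the terminal node there is the unique short simple root (B_3), and {alpha_1, alpha_2, alpha_4, alpha_5, alpha_7, alpha_9, alpha_10} form a chain of 5 nodes with a fork of two nodes at one end (D_7). A semisimple Lie algebra decomposes uniquely as the direct sum of simple ideals, one per connected component of its Dynkin diagram, so g ≅ B_3 ⊕ D_7 (dimension 21 + 91 = 112).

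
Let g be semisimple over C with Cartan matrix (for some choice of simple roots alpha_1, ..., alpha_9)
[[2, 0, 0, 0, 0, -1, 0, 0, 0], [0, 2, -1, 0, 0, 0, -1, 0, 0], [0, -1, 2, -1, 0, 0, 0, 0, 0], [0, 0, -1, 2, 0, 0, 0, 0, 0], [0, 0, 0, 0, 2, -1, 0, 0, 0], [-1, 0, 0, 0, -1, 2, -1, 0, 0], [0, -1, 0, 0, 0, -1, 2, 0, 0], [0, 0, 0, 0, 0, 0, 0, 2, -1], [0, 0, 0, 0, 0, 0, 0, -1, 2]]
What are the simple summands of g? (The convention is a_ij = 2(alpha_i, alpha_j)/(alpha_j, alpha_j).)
The diagram associated to this matrix has two connected components: the simple roots {alpha_8, alpha_9} form a chain of 2 nodes with single edges (A_2), and {alpha_1, alpha_2, alpha_3, alpha_4, alpha_5, alpha_6, alpha_7} form a chain of 5 nodes with a fork of two nodes at one end (D_7). A semisimple Lie algebra decomposes uniquely as the direct sum of simple ideals, one per connected component of its Dynkin diagram, so g ≅ A_2 ⊕ D_7 (dimension 8 + 91 = 99).

type A_2 + type D_7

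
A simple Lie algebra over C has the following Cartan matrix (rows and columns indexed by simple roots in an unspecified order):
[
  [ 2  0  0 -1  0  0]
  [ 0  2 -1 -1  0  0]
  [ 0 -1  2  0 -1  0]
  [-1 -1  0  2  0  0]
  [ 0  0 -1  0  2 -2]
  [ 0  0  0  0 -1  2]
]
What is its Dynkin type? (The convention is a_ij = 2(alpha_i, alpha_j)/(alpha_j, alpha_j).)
B6

The matrix has rank 6 with 2's on the diagonal. Reading the off-diagonal entries as Dynkin edges (a single edge where a_ij = a_ji = -1; a double or triple edge where a_ij * a_ji = 2 or 3), the diagram is a chain of 6 nodes with a double edge at one end; the terminal node there is the unique short simple root (B_6). One simple-root ordering that puts it in standard form is (alpha_1, alpha_4, alpha_2, alpha_3, alpha_5, alpha_6). So the algebra is type B_6, i.e. so(13).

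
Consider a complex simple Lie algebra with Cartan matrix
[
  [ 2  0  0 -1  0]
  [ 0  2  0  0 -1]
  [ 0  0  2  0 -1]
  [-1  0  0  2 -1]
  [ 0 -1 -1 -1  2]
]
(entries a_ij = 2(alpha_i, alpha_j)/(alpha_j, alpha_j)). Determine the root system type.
The matrix has rank 5 with 2's on the diagonal. Reading the off-diagonal entries as Dynkin edges (a single edge where a_ij = a_ji = -1; a double or triple edge where a_ij * a_ji = 2 or 3), the diagram is a chain of 3 nodes with a fork of two nodes at one end (D_5). One simple-root ordering that puts it in standard form is (alpha_1, alpha_4, alpha_5, alpha_3, alpha_2). So the algebra is type D_5, i.e. so(10).

type D_5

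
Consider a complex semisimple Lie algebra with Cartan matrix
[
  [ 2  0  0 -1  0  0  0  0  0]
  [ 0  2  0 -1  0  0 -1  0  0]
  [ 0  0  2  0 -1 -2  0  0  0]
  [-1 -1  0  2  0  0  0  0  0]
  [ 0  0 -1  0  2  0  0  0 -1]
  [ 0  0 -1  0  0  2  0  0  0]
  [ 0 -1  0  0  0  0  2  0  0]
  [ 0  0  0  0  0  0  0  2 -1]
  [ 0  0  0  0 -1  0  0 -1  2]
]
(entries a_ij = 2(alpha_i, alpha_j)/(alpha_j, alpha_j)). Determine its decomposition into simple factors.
The diagram associated to this matrix has two connected components: the simple roots {alpha_1, alpha_2, alpha_4, alpha_7} form a chain of 4 nodes with single edges (A_4), and {alpha_3, alpha_5, alpha_6, alpha_8, alpha_9} form a chain of 5 nodes with a double edge at one end; the terminal node there is the unique short simple root (B_5). A semisimple Lie algebra decomposes uniquely as the direct sum of simple ideals, one per connected component of its Dynkin diagram, so g ≅ A_4 ⊕ B_5 (dimension 24 + 55 = 79).

A4 ⊕ B5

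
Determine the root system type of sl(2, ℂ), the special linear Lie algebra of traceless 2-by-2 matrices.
This is sl(2), which has dimension 2^2 - 1 = 3 and rank 2 - 1 = 1 (a Cartan subalgebra is the diagonal traceless matrices). In the classification of classical Lie algebras, the special linear algebra sl(n+1) has type A_n; here n = 1, so the Dynkin diagram is a chain of 1 nodes with single edges (A_1). Hence the type is A_1.

A1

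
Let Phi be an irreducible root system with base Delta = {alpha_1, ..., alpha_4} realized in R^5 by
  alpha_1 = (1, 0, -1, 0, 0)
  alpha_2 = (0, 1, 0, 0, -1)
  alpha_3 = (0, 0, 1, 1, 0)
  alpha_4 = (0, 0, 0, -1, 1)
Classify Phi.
Compute the Cartan integers a_ij = 2(alpha_i, alpha_j)/(alpha_j, alpha_j); the resulting 4x4 Cartan matrix is
[[2, 0, -1, 0], [0, 2, 0, -1], [-1, 0, 2, -1], [0, -1, -1, 2]].
All simple roots have the same length, so the diagram is simply laced. The associated Dynkin diagram is a chain of 4 nodes with single edges (A_4), so the type is A_4 (the algebra sl(5)).

A4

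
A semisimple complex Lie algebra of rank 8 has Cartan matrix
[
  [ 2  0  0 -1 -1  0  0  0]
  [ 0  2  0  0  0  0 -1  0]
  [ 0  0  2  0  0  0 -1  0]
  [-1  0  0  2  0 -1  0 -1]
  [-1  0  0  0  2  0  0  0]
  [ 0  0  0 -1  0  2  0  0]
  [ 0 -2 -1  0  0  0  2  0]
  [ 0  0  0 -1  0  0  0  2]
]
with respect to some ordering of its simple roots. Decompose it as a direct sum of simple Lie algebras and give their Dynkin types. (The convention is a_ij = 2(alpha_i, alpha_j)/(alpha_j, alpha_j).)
B3 ⊕ D5

The diagram associated to this matrix has two connected components: the simple roots {alpha_2, alpha_3, alpha_7} form a chain of 3 nodes with a double edge at one end; the terminal node there is the unique short simple root (B_3), and {alpha_1, alpha_4, alpha_5, alpha_6, alpha_8} form a chain of 3 nodes with a fork of two nodes at one end (D_5). A semisimple Lie algebra decomposes uniquely as the direct sum of simple ideals, one per connected component of its Dynkin diagram, so g ≅ B_3 ⊕ D_5 (dimension 21 + 45 = 66).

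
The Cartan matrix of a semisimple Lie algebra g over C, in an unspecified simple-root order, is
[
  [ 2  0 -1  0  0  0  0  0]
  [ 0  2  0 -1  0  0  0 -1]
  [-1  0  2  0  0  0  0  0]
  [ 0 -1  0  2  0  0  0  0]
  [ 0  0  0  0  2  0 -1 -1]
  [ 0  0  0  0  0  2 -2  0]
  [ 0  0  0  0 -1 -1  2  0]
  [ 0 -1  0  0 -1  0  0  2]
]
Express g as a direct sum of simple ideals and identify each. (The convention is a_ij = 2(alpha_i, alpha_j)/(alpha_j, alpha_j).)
type A_2 ⊕ type C_6

The diagram associated to this matrix has two connected components: the simple roots {alpha_1, alpha_3} form a chain of 2 nodes with single edges (A_2), and {alpha_2, alpha_4, alpha_5, alpha_6, alpha_7, alpha_8} form a chain of 6 nodes with a double edge at one end; the terminal node there is the unique long simple root (C_6). A semisimple Lie algebra decomposes uniquely as the direct sum of simple ideals, one per connected component of its Dynkin diagram, so g ≅ A_2 ⊕ C_6 (dimension 8 + 78 = 86).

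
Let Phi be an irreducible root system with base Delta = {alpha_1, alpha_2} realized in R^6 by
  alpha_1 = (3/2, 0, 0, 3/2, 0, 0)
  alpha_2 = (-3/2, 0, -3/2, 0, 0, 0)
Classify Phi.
A_2 (sl(3))

Compute the Cartan integers a_ij = 2(alpha_i, alpha_j)/(alpha_j, alpha_j); the resulting 2x2 Cartan matrix is
[[2, -1], [-1, 2]].
All simple roots have the same length, so the diagram is simply laced. The associated Dynkin diagram is a chain of 2 nodes with single edges (A_2), so the type is A_2 (the algebra sl(3)).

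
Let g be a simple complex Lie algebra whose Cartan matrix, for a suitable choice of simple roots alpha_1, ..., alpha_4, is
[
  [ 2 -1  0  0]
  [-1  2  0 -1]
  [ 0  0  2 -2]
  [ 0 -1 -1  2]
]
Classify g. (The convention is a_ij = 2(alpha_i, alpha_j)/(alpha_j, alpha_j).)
The matrix has rank 4 with 2's on the diagonal. Reading the off-diagonal entries as Dynkin edges (a single edge where a_ij = a_ji = -1; a double or triple edge where a_ij * a_ji = 2 or 3), the diagram is a chain of 4 nodes with a double edge at one end; the terminal node there is the unique long simple root (C_4). One simple-root ordering that puts it in standard form is (alpha_1, alpha_2, alpha_4, alpha_3). So the algebra is type C_4, i.e. sp(8).

C4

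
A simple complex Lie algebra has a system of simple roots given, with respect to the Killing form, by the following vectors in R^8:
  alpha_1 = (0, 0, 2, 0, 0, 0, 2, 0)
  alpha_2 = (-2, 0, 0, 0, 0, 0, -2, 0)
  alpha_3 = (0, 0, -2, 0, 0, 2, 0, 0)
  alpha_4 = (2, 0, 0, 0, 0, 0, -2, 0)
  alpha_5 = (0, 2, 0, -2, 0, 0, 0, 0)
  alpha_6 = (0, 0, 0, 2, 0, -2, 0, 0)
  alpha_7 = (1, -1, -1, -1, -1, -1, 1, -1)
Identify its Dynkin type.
Compute the Cartan integers a_ij = 2(alpha_i, alpha_j)/(alpha_j, alpha_j); the resulting 7x7 Cartan matrix is
[[2, -1, -1, -1, 0, 0, 0], [-1, 2, 0, 0, 0, 0, -1], [-1, 0, 2, 0, 0, -1, 0], [-1, 0, 0, 2, 0, 0, 0], [0, 0, 0, 0, 2, -1, 0], [0, 0, -1, 0, -1, 2, 0], [0, -1, 0, 0, 0, 0, 2]].
All simple roots have the same length, so the diagram is simply laced. The associated Dynkin diagram is a chain of 6 nodes with one extra node attached to the third node from one end (E_7), so the type is E_7.

E_7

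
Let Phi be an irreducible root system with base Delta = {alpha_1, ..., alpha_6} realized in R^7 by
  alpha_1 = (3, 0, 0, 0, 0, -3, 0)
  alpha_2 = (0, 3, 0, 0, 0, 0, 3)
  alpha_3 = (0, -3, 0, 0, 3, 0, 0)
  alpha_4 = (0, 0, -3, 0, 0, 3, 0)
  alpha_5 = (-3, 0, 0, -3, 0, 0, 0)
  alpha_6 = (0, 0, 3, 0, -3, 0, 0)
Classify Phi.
A6

Compute the Cartan integers a_ij = 2(alpha_i, alpha_j)/(alpha_j, alpha_j); the resulting 6x6 Cartan matrix is
[[2, 0, 0, -1, -1, 0], [0, 2, -1, 0, 0, 0], [0, -1, 2, 0, 0, -1], [-1, 0, 0, 2, 0, -1], [-1, 0, 0, 0, 2, 0], [0, 0, -1, -1, 0, 2]].
All simple roots have the same length, so the diagram is simply laced. The associated Dynkin diagram is a chain of 6 nodes with single edges (A_6), so the type is A_6 (the algebra sl(7)).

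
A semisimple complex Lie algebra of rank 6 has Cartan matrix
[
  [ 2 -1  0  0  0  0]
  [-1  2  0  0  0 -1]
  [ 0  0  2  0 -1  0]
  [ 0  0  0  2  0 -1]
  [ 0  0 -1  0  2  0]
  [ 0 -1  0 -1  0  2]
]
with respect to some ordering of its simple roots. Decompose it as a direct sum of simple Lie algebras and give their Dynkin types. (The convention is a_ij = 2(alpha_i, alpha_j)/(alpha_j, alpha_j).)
The diagram associated to this matrix has two connected components: the simple roots {alpha_3, alpha_5} form a chain of 2 nodes with single edges (A_2), and {alpha_1, alpha_2, alpha_4, alpha_6} form a chain of 4 nodes with single edges (A_4). A semisimple Lie algebra decomposes uniquely as the direct sum of simple ideals, one per connected component of its Dynkin diagram, so g ≅ A_2 ⊕ A_4 (dimension 8 + 24 = 32).

type A_2 + type A_4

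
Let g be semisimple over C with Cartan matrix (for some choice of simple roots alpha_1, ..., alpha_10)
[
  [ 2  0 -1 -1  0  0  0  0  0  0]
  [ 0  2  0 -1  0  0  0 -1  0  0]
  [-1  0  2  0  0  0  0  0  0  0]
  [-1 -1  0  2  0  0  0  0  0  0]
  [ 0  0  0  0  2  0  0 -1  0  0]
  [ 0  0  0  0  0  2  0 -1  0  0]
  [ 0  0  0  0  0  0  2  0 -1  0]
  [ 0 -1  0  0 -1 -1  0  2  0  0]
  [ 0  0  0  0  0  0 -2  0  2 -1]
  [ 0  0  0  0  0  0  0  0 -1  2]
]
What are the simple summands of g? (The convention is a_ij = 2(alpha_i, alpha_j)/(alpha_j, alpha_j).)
type B_3 + type D_7

The diagram associated to this matrix has two connected components: the simple roots {alpha_7, alpha_9, alpha_10} form a chain of 3 nodes with a double edge at one end; the terminal node there is the unique short simple root (B_3), and {alpha_1, alpha_2, alpha_3, alpha_4, alpha_5, alpha_6, alpha_8} form a chain of 5 nodes with a fork of two nodes at one end (D_7). A semisimple Lie algebra decomposes uniquely as the direct sum of simple ideals, one per connected component of its Dynkin diagram, so g ≅ B_3 ⊕ D_7 (dimension 21 + 91 = 112).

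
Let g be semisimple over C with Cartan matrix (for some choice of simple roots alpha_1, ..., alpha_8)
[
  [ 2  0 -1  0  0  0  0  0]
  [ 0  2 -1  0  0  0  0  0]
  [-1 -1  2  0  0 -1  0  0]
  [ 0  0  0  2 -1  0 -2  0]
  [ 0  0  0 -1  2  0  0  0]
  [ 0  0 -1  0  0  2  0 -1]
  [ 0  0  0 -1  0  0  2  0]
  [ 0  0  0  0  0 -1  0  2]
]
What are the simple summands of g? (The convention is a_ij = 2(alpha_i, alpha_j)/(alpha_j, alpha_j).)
B_3 (so(7)) ⊕ D_5 (so(10))

The diagram associated to this matrix has two connected components: the simple roots {alpha_4, alpha_5, alpha_7} form a chain of 3 nodes with a double edge at one end; the terminal node there is the unique short simple root (B_3), and {alpha_1, alpha_2, alpha_3, alpha_6, alpha_8} form a chain of 3 nodes with a fork of two nodes at one end (D_5). A semisimple Lie algebra decomposes uniquely as the direct sum of simple ideals, one per connected component of its Dynkin diagram, so g ≅ B_3 ⊕ D_5 (dimension 21 + 45 = 66).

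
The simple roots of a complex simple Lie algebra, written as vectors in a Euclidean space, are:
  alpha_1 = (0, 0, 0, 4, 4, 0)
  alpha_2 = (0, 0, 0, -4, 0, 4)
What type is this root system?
Compute the Cartan integers a_ij = 2(alpha_i, alpha_j)/(alpha_j, alpha_j); the resulting 2x2 Cartan matrix is
[[2, -1], [-1, 2]].
All simple roots have the same length, so the diagram is simply laced. The associated Dynkin diagram is a chain of 2 nodes with single edges (A_2), so the type is A_2 (the algebra sl(3)).

A_2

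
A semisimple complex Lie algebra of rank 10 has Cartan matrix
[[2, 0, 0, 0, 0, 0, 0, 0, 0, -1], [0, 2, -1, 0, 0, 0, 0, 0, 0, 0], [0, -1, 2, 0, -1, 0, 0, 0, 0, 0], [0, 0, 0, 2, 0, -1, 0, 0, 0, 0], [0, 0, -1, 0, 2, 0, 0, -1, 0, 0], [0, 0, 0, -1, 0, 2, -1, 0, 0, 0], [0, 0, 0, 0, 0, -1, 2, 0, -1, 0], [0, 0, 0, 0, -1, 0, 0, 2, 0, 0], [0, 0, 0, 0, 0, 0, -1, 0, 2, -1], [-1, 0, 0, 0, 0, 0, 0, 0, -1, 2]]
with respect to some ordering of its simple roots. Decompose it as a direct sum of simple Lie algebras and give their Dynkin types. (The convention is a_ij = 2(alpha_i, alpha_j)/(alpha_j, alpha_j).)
A4 + A6

The diagram associated to this matrix has two connected components: the simple roots {alpha_2, alpha_3, alpha_5, alpha_8} form a chain of 4 nodes with single edges (A_4), and {alpha_1, alpha_4, alpha_6, alpha_7, alpha_9, alpha_10} form a chain of 6 nodes with single edges (A_6). A semisimple Lie algebra decomposes uniquely as the direct sum of simple ideals, one per connected component of its Dynkin diagram, so g ≅ A_4 ⊕ A_6 (dimension 24 + 48 = 72).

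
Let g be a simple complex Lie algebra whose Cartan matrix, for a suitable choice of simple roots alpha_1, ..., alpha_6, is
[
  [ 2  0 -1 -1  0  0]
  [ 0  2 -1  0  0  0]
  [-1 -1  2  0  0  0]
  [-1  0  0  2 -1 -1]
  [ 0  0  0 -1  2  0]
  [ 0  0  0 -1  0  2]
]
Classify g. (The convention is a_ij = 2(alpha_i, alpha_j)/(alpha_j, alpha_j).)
type D_6

The matrix has rank 6 with 2's on the diagonal. Reading the off-diagonal entries as Dynkin edges (a single edge where a_ij = a_ji = -1; a double or triple edge where a_ij * a_ji = 2 or 3), the diagram is a chain of 4 nodes with a fork of two nodes at one end (D_6). One simple-root ordering that puts it in standard form is (alpha_2, alpha_3, alpha_1, alpha_4, alpha_6, alpha_5). So the algebra is type D_6, i.e. so(12).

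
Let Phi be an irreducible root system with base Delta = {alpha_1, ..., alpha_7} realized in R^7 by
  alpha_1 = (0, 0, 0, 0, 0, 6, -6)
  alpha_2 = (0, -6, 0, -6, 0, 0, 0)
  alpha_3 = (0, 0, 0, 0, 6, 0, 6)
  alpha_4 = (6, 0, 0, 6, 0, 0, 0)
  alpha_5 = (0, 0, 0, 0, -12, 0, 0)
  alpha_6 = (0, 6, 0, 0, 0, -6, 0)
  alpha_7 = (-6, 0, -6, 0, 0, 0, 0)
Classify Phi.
Compute the Cartan integers a_ij = 2(alpha_i, alpha_j)/(alpha_j, alpha_j); the resulting 7x7 Cartan matrix is
[[2, 0, -1, 0, 0, -1, 0], [0, 2, 0, -1, 0, -1, 0], [-1, 0, 2, 0, -1, 0, 0], [0, -1, 0, 2, 0, 0, -1], [0, 0, -2, 0, 2, 0, 0], [-1, -1, 0, 0, 0, 2, 0], [0, 0, 0, -1, 0, 0, 2]].
The roots have two lengths (squared-length ratio 2:1); the short ones are alpha_{1,2,3,4,6,7}. The associated Dynkin diagram is a chain of 7 nodes with a double edge at one end; the terminal node there is the unique long simple root (C_7), so the type is C_7 (the algebra sp(14)).

type C_7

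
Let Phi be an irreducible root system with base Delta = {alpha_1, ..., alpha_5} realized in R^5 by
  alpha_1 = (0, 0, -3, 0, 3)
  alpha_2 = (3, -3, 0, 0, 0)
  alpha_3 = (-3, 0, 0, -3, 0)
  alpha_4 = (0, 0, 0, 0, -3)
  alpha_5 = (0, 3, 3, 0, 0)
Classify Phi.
Compute the Cartan integers a_ij = 2(alpha_i, alpha_j)/(alpha_j, alpha_j); the resulting 5x5 Cartan matrix is
[[2, 0, 0, -2, -1], [0, 2, -1, 0, -1], [0, -1, 2, 0, 0], [-1, 0, 0, 2, 0], [-1, -1, 0, 0, 2]].
The roots have two lengths (squared-length ratio 2:1); the short ones are alpha_{4}. The associated Dynkin diagram is a chain of 5 nodes with a double edge at one end; the terminal node there is the unique short simple root (B_5), so the type is B_5 (the algebra so(11)).

B_5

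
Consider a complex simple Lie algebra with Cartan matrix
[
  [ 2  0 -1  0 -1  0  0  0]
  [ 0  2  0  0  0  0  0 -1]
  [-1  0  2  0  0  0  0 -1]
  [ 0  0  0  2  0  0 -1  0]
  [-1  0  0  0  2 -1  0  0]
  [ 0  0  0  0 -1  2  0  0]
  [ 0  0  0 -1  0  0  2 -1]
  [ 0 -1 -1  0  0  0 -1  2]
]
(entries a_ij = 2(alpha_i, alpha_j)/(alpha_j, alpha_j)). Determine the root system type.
type E_8

The matrix has rank 8 with 2's on the diagonal. Reading the off-diagonal entries as Dynkin edges (a single edge where a_ij = a_ji = -1; a double or triple edge where a_ij * a_ji = 2 or 3), the diagram is a chain of 7 nodes with one extra node attached to the third node from one end (E_8). One simple-root ordering that puts it in standard form is (alpha_4, alpha_2, alpha_7, alpha_8, alpha_3, alpha_1, alpha_5, alpha_6). So the algebra is type E_8.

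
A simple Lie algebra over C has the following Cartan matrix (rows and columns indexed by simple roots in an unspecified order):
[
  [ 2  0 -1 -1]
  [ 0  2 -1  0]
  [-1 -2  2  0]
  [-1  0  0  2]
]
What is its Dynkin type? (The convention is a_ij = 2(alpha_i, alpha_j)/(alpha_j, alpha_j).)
The matrix has rank 4 with 2's on the diagonal. Reading the off-diagonal entries as Dynkin edges (a single edge where a_ij = a_ji = -1; a double or triple edge where a_ij * a_ji = 2 or 3), the diagram is a chain of 4 nodes with a double edge at one end; the terminal node there is the unique short simple root (B_4). One simple-root ordering that puts it in standard form is (alpha_4, alpha_1, alpha_3, alpha_2). So the algebra is type B_4, i.e. so(9).

B_4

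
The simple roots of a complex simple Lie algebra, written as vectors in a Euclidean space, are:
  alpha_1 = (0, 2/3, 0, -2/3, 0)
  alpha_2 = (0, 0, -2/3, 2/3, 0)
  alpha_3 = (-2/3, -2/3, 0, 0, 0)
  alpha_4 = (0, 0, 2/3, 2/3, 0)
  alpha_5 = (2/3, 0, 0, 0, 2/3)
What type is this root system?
Compute the Cartan integers a_ij = 2(alpha_i, alpha_j)/(alpha_j, alpha_j); the resulting 5x5 Cartan matrix is
[[2, -1, -1, -1, 0], [-1, 2, 0, 0, 0], [-1, 0, 2, 0, -1], [-1, 0, 0, 2, 0], [0, 0, -1, 0, 2]].
All simple roots have the same length, so the diagram is simply laced. The associated Dynkin diagram is a chain of 3 nodes with a fork of two nodes at one end (D_5), so the type is D_5 (the algebra so(10)).

type D_5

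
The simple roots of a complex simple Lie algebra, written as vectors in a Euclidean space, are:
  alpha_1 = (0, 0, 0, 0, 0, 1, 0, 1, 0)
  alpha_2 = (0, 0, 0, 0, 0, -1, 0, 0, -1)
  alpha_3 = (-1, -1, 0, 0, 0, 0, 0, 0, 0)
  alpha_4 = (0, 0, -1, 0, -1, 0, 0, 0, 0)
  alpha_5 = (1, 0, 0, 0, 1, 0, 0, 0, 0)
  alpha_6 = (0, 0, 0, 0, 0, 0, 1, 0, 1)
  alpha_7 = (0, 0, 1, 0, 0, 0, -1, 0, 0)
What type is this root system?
type A_7

Compute the Cartan integers a_ij = 2(alpha_i, alpha_j)/(alpha_j, alpha_j); the resulting 7x7 Cartan matrix is
[[2, -1, 0, 0, 0, 0, 0], [-1, 2, 0, 0, 0, -1, 0], [0, 0, 2, 0, -1, 0, 0], [0, 0, 0, 2, -1, 0, -1], [0, 0, -1, -1, 2, 0, 0], [0, -1, 0, 0, 0, 2, -1], [0, 0, 0, -1, 0, -1, 2]].
All simple roots have the same length, so the diagram is simply laced. The associated Dynkin diagram is a chain of 7 nodes with single edges (A_7), so the type is A_7 (the algebra sl(8)).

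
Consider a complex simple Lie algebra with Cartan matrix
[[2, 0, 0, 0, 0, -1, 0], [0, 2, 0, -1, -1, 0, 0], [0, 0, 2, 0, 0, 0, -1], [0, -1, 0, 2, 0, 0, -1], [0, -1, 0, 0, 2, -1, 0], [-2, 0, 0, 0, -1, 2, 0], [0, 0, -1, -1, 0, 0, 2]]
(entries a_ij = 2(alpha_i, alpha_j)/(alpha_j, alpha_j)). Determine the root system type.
The matrix has rank 7 with 2's on the diagonal. Reading the off-diagonal entries as Dynkin edges (a single edge where a_ij = a_ji = -1; a double or triple edge where a_ij * a_ji = 2 or 3), the diagram is a chain of 7 nodes with a double edge at one end; the terminal node there is the unique short simple root (B_7). One simple-root ordering that puts it in standard form is (alpha_3, alpha_7, alpha_4, alpha_2, alpha_5, alpha_6, alpha_1). So the algebra is type B_7, i.e. so(15).

type B_7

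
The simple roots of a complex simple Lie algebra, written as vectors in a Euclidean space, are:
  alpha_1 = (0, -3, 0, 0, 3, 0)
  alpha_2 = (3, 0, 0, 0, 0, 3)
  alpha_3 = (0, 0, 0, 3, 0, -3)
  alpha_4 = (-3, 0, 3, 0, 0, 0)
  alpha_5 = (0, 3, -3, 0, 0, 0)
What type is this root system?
Compute the Cartan integers a_ij = 2(alpha_i, alpha_j)/(alpha_j, alpha_j); the resulting 5x5 Cartan matrix is
[[2, 0, 0, 0, -1], [0, 2, -1, -1, 0], [0, -1, 2, 0, 0], [0, -1, 0, 2, -1], [-1, 0, 0, -1, 2]].
All simple roots have the same length, so the diagram is simply laced. The associated Dynkin diagram is a chain of 5 nodes with single edges (A_5), so the type is A_5 (the algebra sl(6)).

A5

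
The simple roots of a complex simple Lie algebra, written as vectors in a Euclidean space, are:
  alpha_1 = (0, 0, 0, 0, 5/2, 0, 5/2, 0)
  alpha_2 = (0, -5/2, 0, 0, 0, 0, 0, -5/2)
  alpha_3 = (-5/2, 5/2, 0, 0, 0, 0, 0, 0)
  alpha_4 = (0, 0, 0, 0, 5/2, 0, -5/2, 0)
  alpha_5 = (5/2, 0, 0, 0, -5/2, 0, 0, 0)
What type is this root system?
D5

Compute the Cartan integers a_ij = 2(alpha_i, alpha_j)/(alpha_j, alpha_j); the resulting 5x5 Cartan matrix is
[[2, 0, 0, 0, -1], [0, 2, -1, 0, 0], [0, -1, 2, 0, -1], [0, 0, 0, 2, -1], [-1, 0, -1, -1, 2]].
All simple roots have the same length, so the diagram is simply laced. The associated Dynkin diagram is a chain of 3 nodes with a fork of two nodes at one end (D_5), so the type is D_5 (the algebra so(10)).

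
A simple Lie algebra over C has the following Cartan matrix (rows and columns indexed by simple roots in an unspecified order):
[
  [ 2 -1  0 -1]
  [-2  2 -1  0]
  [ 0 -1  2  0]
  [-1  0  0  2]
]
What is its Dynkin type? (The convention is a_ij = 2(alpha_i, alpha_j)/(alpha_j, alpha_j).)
The matrix has rank 4 with 2's on the diagonal. Reading the off-diagonal entries as Dynkin edges (a single edge where a_ij = a_ji = -1; a double or triple edge where a_ij * a_ji = 2 or 3), the diagram is a chain of 4 nodes with a double edge between the middle two (F_4). One simple-root ordering that puts it in standard form is (alpha_3, alpha_2, alpha_1, alpha_4). So the algebra is type F_4.

F_4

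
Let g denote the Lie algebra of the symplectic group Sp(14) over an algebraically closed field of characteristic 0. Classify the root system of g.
This is sp(14), which has dimension 14(14+1)/2 = 105 and rank 14/2 = 7. In the classification of classical Lie algebras, the symplectic algebra sp(2n) has type C_n; here n = 7, so the Dynkin diagram is a chain of 7 nodes with a double edge at one end; the terminal node there is the unique long simple root (C_7). Hence the type is C_7.

type C_7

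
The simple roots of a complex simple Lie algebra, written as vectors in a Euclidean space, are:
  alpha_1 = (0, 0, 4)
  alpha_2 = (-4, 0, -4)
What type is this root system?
Compute the Cartan integers a_ij = 2(alpha_i, alpha_j)/(alpha_j, alpha_j); the resulting 2x2 Cartan matrix is
[[2, -1], [-2, 2]].
The roots have two lengths (squared-length ratio 2:1); the short ones are alpha_{1}. The associated Dynkin diagram is a chain of 2 nodes with a double edge at one end; the terminal node there is the unique short simple root (B_2), so the type is B_2 (the algebra so(5)).

B_2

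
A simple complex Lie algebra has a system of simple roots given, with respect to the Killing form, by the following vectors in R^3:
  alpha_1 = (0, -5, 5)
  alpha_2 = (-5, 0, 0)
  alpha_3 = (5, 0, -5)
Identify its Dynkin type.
Compute the Cartan integers a_ij = 2(alpha_i, alpha_j)/(alpha_j, alpha_j); the resulting 3x3 Cartan matrix is
[[2, 0, -1], [0, 2, -1], [-1, -2, 2]].
The roots have two lengths (squared-length ratio 2:1); the short ones are alpha_{2}. The associated Dynkin diagram is a chain of 3 nodes with a double edge at one end; the terminal node there is the unique short simple root (B_3), so the type is B_3 (the algebra so(7)).

B_3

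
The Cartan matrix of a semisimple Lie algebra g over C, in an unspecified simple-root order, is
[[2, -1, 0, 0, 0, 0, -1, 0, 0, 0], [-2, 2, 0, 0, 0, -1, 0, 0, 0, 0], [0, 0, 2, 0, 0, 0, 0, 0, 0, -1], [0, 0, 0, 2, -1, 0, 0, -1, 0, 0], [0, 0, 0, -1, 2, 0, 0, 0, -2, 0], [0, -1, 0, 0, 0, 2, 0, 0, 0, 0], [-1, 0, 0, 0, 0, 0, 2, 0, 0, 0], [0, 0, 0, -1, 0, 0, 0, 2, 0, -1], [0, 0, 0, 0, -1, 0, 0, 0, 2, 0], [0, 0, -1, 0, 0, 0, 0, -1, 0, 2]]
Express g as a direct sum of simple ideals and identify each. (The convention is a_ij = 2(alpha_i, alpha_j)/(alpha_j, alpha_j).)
The diagram associated to this matrix has two connected components: the simple roots {alpha_3, alpha_4, alpha_5, alpha_8, alpha_9, alpha_10} form a chain of 6 nodes with a double edge at one end; the terminal node there is the unique short simple root (B_6), and {alpha_1, alpha_2, alpha_6, alpha_7} form a chain of 4 nodes with a double edge between the middle two (F_4). A semisimple Lie algebra decomposes uniquely as the direct sum of simple ideals, one per connected component of its Dynkin diagram, so g ≅ B_6 ⊕ F_4 (dimension 78 + 52 = 130).

B6 + F4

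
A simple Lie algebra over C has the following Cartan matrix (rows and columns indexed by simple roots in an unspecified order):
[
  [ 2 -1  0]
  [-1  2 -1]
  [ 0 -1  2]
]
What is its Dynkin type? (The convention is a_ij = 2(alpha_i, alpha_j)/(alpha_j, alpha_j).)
type A_3

The matrix has rank 3 with 2's on the diagonal. Reading the off-diagonal entries as Dynkin edges (a single edge where a_ij = a_ji = -1; a double or triple edge where a_ij * a_ji = 2 or 3), the diagram is a chain of 3 nodes with single edges (A_3). One simple-root ordering that puts it in standard form is (alpha_3, alpha_2, alpha_1). So the algebra is type A_3, i.e. sl(4).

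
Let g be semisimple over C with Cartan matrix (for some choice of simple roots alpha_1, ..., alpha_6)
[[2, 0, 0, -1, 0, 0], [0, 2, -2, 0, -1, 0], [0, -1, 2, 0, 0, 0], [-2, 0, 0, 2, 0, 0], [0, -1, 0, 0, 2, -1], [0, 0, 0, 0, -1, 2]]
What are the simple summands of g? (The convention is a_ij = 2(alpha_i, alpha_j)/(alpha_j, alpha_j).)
The diagram associated to this matrix has two connected components: the simple roots {alpha_1, alpha_4} form a chain of 2 nodes with a double edge at one end; the terminal node there is the unique short simple root (B_2), and {alpha_2, alpha_3, alpha_5, alpha_6} form a chain of 4 nodes with a double edge at one end; the terminal node there is the unique short simple root (B_4). A semisimple Lie algebra decomposes uniquely as the direct sum of simple ideals, one per connected component of its Dynkin diagram, so g ≅ B_2 ⊕ B_4 (dimension 10 + 36 = 46).

B2 ⊕ B4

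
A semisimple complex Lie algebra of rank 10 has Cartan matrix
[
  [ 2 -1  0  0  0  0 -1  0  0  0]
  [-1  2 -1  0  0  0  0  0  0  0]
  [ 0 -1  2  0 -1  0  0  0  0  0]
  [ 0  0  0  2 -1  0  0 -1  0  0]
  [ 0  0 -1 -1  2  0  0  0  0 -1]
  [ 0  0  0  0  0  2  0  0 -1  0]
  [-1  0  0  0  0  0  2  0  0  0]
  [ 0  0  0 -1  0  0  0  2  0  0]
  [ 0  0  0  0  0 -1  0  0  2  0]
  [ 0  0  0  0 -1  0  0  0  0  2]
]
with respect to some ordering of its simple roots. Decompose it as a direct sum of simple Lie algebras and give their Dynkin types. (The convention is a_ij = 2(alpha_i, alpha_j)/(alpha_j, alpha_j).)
The diagram associated to this matrix has two connected components: the simple roots {alpha_6, alpha_9} form a chain of 2 nodes with single edges (A_2), and {alpha_1, alpha_2, alpha_3, alpha_4, alpha_5, alpha_7, alpha_8, alpha_10} form a chain of 7 nodes with one extra node attached to the third node from one end (E_8). A semisimple Lie algebra decomposes uniquely as the direct sum of simple ideals, one per connected component of its Dynkin diagram, so g ≅ A_2 ⊕ E_8 (dimension 8 + 248 = 256).

A_2 (sl(3)) ⊕ E_8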